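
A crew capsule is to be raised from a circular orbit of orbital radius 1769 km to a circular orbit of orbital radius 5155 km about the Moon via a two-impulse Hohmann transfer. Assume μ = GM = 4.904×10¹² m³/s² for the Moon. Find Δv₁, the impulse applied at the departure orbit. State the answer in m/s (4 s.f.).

r₁ = 1769 km = 1.769×10⁶ m.
r₂ = 5155 km = 5.155×10⁶ m.
Transfer ellipse a_t = (r₁ + r₂)/2 = 3.462×10⁶ m.
At r₁: circular v_c1 = √(μ/r₁) = 1665 m/s; transfer-perilune v_p = √[μ(2/r₁ − 1/a_t)] = 2032 m/s.
Δv₁ = v_p − v_c1 = 366.7 m/s.

Δv ≈ 366.7 m/s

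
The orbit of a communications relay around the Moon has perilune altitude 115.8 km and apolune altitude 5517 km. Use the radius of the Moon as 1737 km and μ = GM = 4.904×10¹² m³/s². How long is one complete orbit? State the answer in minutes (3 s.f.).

T ≈ 459 minutes

r_p = 1737 + 115.8 = 1852.8 km = 1.8528×10⁶ m.
r_a = 1737 + 5517 = 7254.0 km = 7.2540×10⁶ m.
Semi-major axis a = (r_p + r_a)/2 = (1852.8 + 7254.0)/2 = 4553.4 km = 4.553×10⁶ m.
By Kepler's third law T = 2π√(a³/μ) = 2π × 4.388×10³ = 2.757×10⁴ s.
= 459.5 minutes.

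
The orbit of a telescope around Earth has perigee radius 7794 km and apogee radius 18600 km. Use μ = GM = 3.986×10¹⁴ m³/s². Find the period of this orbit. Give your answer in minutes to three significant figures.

Semi-major axis a = (r_p + r_a)/2 = (7794.0 + 18600)/2 = 13197 km = 1.320×10⁷ m.
By Kepler's third law T = 2π√(a³/μ) = 2π × 2.401×10³ = 1.509×10⁴ s.
= 251.5 minutes.

T ≈ 251 minutes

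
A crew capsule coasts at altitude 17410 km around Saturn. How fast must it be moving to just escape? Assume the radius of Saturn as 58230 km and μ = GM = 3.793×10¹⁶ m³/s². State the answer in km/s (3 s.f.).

v_esc ≈ 31.7 km/s

r = 58230 + 17410 = 75640 km = 7.5640×10⁷ m.
Escape speed v_esc = √(2μ/r) = √(2 × 3.793×10¹⁶ / 7.564×10⁷) = √(1.003×10⁹) = 31670 m/s.
= 31.67 km/s.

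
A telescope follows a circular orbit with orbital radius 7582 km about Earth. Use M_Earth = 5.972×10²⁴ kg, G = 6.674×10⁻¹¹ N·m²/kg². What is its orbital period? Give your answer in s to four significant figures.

T ≈ 6571 s

μ = GM = 6.674×10⁻¹¹ × 5.972×10²⁴ = 3.986×10¹⁴ m³/s².
r = 7582 km = 7.582×10⁶ m.
Kepler's third law: T = 2π√(r³/μ) = 2π√((7.582×10⁶)³ / 3.986×10¹⁴).
r³/μ = 1.094×10⁶ s², so T = 2π × 1.046×10³ = 6.571×10³ s.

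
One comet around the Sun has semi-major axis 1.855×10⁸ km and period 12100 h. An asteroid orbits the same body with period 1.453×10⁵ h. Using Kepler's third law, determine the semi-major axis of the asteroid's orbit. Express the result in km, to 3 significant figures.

Kepler's third law: a³ ∝ T², so a₂ = a₁ (T₂/T₁)^(2/3).
T₂/T₁ = 12.01, (T₂/T₁)^(2/3) = 5.244.
a₂ = 1.855×10⁸ × 5.244 = 9.727×10⁸ km.

a₂ ≈ 9.73×10⁸ km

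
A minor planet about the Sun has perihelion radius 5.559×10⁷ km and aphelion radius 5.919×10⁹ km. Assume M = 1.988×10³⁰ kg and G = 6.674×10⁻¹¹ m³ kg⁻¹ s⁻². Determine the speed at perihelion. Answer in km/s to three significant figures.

v ≈ 68.8 km/s

μ = GM = 6.674×10⁻¹¹ × 1.988×10³⁰ = 1.327×10²⁰ m³/s².
Semi-major axis a = (r_p + r_a)/2 = 2.9873×10⁹ km = 2.987×10¹² m.
Vis-viva: v² = μ(2/r − 1/a) = 1.327×10²⁰ × (3.598×10⁻¹¹ − 3.348×10⁻¹³) = 4.729×10⁹ m²/s².
v = 68770 m/s = 68.77 km/s.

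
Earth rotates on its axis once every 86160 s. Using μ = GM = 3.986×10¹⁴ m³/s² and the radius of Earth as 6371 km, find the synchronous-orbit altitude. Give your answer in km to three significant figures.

h_sync ≈ 35800 km

A synchronous orbit has period T, so by Kepler's third law a = (μT²/4π²)^(1/3).
μT²/4π² = 3.986×10¹⁴ × (8.616×10⁴)² / 39.48 = 7.495×10²² m³.
a = 4.216×10⁷ m = 42163 km.
Altitude h = a − R = 42163 − 6371 = 35792 km.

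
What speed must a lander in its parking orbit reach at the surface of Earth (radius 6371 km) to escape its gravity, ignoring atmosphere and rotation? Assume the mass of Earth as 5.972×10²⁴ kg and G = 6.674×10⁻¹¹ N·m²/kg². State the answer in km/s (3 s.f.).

μ = GM = 6.674×10⁻¹¹ × 5.972×10²⁴ = 3.986×10¹⁴ m³/s².
r = R = 6.371×10⁶ m.
Escape speed v_esc = √(2μ/r) = √(2 × 3.986×10¹⁴ / 6.371×10⁶) = √(1.251×10⁸) = 11190 m/s.
= 11.19 km/s.

v_esc ≈ 11.2 km/s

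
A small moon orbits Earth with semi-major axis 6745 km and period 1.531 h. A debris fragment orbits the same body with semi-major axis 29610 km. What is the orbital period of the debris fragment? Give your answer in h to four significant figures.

T₂ ≈ 14.08 h

Kepler's third law: T² ∝ a³, so T₂ = T₁ (a₂/a₁)^(3/2).
a₂/a₁ = 4.390, (a₂/a₁)^(3/2) = 9.198.
T₂ = 1.531 × 9.198 = 14.08 h.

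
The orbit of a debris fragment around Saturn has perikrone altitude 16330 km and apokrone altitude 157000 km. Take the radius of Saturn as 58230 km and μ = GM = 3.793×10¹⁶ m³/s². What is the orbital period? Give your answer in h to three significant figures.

r_p = 58230 + 16330 = 74560 km = 7.4560×10⁷ m.
r_a = 58230 + 157000 = 215230 km = 2.1523×10⁸ m.
Semi-major axis a = (r_p + r_a)/2 = (74560 + 2.1523×10⁵)/2 = 1.4490×10⁵ km = 1.449×10⁸ m.
By Kepler's third law T = 2π√(a³/μ) = 2π × 8.955×10³ = 5.627×10⁴ s.
= 15.63 h.

T ≈ 15.6 h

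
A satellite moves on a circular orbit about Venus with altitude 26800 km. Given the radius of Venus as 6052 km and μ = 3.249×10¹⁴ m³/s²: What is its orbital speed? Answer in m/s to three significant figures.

r = 6052 + 26800 = 32852 km = 3.2852×10⁷ m.
For a circular orbit v = √(μ/r) = √(3.249×10¹⁴ / 3.285×10⁷) = √(9.890×10⁶) = 3145 m/s.

v ≈ 3140 m/s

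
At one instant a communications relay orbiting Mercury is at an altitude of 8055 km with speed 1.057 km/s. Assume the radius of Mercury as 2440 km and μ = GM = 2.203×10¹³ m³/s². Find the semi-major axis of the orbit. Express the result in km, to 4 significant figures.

a ≈ 7150 km

r = 2440 + 8055 = 10495 km = 1.050×10⁷ m.
Vis-viva rearranged: 1/a = 2/r − v²/μ = 1.906×10⁻⁷ − 5.071×10⁻⁸ = 1.399×10⁻⁷ m⁻¹.
a = 7.150×10⁶ m = 7150.4 km.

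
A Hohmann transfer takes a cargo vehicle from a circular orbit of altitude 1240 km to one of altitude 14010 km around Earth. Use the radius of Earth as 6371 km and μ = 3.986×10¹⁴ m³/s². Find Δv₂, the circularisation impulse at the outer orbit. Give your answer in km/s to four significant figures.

Δv ≈ 1.161 km/s

r₁ = 6371 + 1240 = 7611.0 km = 7.6110×10⁶ m.
r₂ = 6371 + 14010 = 20381 km = 2.0381×10⁷ m.
Transfer ellipse a_t = (r₁ + r₂)/2 = 1.400×10⁷ m.
At r₁: circular v_c1 = √(μ/r₁) = 7237 m/s; transfer-perigee v_p = √[μ(2/r₁ − 1/a_t)] = 8733 m/s.
At r₂: circular v_c2 = √(μ/r₂) = 4422 m/s; transfer-apogee v_a = √[μ(2/r₂ − 1/a_t)] = 3261 m/s.
Δv₂ = v_c2 − v_a = 1161 m/s.
= 1.161 km/s.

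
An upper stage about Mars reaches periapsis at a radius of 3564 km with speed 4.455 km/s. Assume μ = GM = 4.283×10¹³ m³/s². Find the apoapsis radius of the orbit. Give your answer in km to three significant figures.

apoapsis radius ≈ 16900 km

r_p = 3.564×10⁶ m.
Specific energy ε = v²/2 − μ/r = -2.094×10⁶ J/kg, so a = −μ/(2ε) = 1.023×10⁷ m.
The apsides satisfy r_p + r_a = 2a, so the apoapsis radius is 2a − r_p = 1.689×10⁷ m = 16891 km.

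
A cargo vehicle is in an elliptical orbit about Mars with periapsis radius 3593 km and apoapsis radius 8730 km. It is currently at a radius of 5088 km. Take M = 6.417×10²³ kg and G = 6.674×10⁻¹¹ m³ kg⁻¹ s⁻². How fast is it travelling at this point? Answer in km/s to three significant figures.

v ≈ 3.14 km/s

μ = GM = 6.674×10⁻¹¹ × 6.417×10²³ = 4.283×10¹³ m³/s².
Semi-major axis a = (r_p + r_a)/2 = 6161.5 km = 6.162×10⁶ m.
Vis-viva: v² = μ(2/r − 1/a) = 4.283×10¹³ × (3.931×10⁻⁷ − 1.623×10⁻⁷) = 9.884×10⁶ m²/s².
v = 3144 m/s = 3.144 km/s.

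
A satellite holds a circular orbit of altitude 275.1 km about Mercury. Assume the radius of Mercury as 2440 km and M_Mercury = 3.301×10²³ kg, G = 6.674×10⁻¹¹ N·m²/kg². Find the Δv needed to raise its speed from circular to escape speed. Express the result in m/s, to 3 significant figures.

μ = GM = 6.674×10⁻¹¹ × 3.301×10²³ = 2.203×10¹³ m³/s².
r = 2440 + 275.1 = 2715.1 km = 2.7151×10⁶ m.
Circular speed v_c = √(μ/r) = 2849 m/s.
Escape speed v_esc = √(2μ/r) = √2 × v_c = 4028 m/s.
Δv = v_esc − v_c = 1180 m/s.

Δv ≈ 1180 m/s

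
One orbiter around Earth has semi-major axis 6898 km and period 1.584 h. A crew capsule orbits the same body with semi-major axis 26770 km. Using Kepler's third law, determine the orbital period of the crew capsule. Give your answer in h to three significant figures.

T₂ ≈ 12.1 h

Kepler's third law: T² ∝ a³, so T₂ = T₁ (a₂/a₁)^(3/2).
a₂/a₁ = 3.881, (a₂/a₁)^(3/2) = 7.645.
T₂ = 1.584 × 7.645 = 12.11 h.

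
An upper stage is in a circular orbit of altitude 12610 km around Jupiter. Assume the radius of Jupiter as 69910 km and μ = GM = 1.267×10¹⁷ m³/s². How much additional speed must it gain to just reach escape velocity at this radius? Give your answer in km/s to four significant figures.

Δv ≈ 16.23 km/s

r = 69910 + 12610 = 82520 km = 8.2520×10⁷ m.
Circular speed v_c = √(μ/r) = 39180 m/s.
Escape speed v_esc = √(2μ/r) = √2 × v_c = 55410 m/s.
Δv = v_esc − v_c = 16230 m/s = 16.23 km/s.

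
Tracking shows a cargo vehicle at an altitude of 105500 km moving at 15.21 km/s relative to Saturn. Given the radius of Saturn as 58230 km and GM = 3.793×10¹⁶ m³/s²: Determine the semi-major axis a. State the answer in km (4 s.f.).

a ≈ 1.635×10⁵ km

r = 58230 + 105500 = 1.6373×10⁵ km = 1.637×10⁸ m.
Vis-viva rearranged: 1/a = 2/r − v²/μ = 1.222×10⁻⁸ − 6.099×10⁻⁹ = 6.116×10⁻⁹ m⁻¹.
a = 1.635×10⁸ m = 1.6351×10⁵ km.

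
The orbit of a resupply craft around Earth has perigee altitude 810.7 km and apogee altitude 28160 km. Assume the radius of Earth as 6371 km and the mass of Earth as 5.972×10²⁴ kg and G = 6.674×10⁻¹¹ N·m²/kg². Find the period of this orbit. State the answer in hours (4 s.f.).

μ = GM = 6.674×10⁻¹¹ × 5.972×10²⁴ = 3.986×10¹⁴ m³/s².
r_p = 6371 + 810.7 = 7181.7 km = 7.1817×10⁶ m.
r_a = 6371 + 28160 = 34531 km = 3.4531×10⁷ m.
Semi-major axis a = (r_p + r_a)/2 = (7181.7 + 34531)/2 = 20856 km = 2.086×10⁷ m.
By Kepler's third law T = 2π√(a³/μ) = 2π × 4.771×10³ = 2.998×10⁴ s.
= 8.327 hours.

T ≈ 8.327 hours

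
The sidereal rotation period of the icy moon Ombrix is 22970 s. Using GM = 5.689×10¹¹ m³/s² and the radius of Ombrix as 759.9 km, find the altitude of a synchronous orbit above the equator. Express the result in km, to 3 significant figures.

A synchronous orbit has period T, so by Kepler's third law a = (μT²/4π²)^(1/3).
μT²/4π² = 5.689×10¹¹ × (2.297×10⁴)² / 39.48 = 7.603×10¹⁸ m³.
a = 1.966×10⁶ m = 1966.4 km.
Altitude h = a − R = 1966.4 − 759.9 = 1206.5 km.

h_sync ≈ 1210 km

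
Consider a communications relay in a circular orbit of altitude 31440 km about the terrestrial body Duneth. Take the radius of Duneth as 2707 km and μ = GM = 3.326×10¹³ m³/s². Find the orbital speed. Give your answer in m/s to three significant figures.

v ≈ 987 m/s

r = 2707 + 31440 = 34147 km = 3.4147×10⁷ m.
For a circular orbit v = √(μ/r) = √(3.326×10¹³ / 3.415×10⁷) = √(9.740×10⁵) = 986.9 m/s.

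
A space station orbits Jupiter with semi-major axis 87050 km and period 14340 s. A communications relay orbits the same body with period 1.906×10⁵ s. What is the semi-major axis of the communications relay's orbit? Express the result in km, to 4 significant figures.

Kepler's third law: a³ ∝ T², so a₂ = a₁ (T₂/T₁)^(2/3).
T₂/T₁ = 13.29, (T₂/T₁)^(2/3) = 5.611.
a₂ = 87050 × 5.611 = 4.884×10⁵ km.

a₂ ≈ 4.884×10⁵ km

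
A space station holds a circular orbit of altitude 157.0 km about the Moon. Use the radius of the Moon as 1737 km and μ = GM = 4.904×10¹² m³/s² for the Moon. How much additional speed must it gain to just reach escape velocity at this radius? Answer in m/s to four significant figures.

Δv ≈ 666.5 m/s

r = 1737 + 157.0 = 1894.0 km = 1.8940×10⁶ m.
Circular speed v_c = √(μ/r) = 1609 m/s.
Escape speed v_esc = √(2μ/r) = √2 × v_c = 2276 m/s.
Δv = v_esc − v_c = 666.5 m/s.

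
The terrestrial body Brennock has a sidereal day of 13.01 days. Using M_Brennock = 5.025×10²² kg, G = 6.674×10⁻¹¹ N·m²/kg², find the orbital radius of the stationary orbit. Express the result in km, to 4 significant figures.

r_sync ≈ 47520 km

μ = GM = 6.674×10⁻¹¹ × 5.025×10²² = 3.354×10¹² m³/s².
T = 13.01 days = 1.124×10⁶ s.
A synchronous orbit has period T, so by Kepler's third law a = (μT²/4π²)^(1/3).
μT²/4π² = 3.354×10¹² × (1.124×10⁶)² / 39.48 = 1.073×10²³ m³.
a = 4.752×10⁷ m = 47524 km.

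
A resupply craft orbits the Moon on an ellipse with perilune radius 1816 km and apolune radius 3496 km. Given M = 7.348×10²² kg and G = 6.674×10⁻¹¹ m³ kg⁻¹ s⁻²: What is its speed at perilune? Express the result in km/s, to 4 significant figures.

μ = GM = 6.674×10⁻¹¹ × 7.348×10²² = 4.904×10¹² m³/s².
Semi-major axis a = (r_p + r_a)/2 = 2656.0 km = 2.656×10⁶ m.
Vis-viva: v² = μ(2/r − 1/a) = 4.904×10¹² × (1.101×10⁻⁶ − 3.765×10⁻⁷) = 3.555×10⁶ m²/s².
v = 1885 m/s = 1.885 km/s.

v ≈ 1.885 km/s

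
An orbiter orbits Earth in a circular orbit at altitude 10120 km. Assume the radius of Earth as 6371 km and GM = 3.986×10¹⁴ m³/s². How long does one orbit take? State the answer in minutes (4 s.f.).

T ≈ 351.3 minutes

r = 6371 + 10120 = 16491 km = 1.6491×10⁷ m.
Kepler's third law: T = 2π√(r³/μ) = 2π√((1.649×10⁷)³ / 3.986×10¹⁴).
r³/μ = 1.125×10⁷ s², so T = 2π × 3.354×10³ = 2.108×10⁴ s.
Converting: 2.108×10⁴ s ÷ 60.00 = 351.3 minutes.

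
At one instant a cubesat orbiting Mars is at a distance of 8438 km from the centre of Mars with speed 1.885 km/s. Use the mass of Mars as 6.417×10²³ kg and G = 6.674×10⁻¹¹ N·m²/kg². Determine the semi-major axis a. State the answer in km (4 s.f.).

a ≈ 6491 km

μ = GM = 6.674×10⁻¹¹ × 6.417×10²³ = 4.283×10¹³ m³/s².
r = 8.438×10⁶ m.
Specific orbital energy ε = v²/2 − μ/r = (1885)²/2 − 4.283×10¹³/8.438×10⁶ = -3.299×10⁶ J/kg.
Since ε = −μ/(2a), a = −μ/(2ε) = 6.491×10⁶ m = 6491.1 km.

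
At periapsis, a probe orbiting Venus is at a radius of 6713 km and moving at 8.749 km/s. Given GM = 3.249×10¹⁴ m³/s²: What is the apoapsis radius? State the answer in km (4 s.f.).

r_p = 6.713×10⁶ m.
Specific energy ε = v²/2 − μ/r = -1.013×10⁷ J/kg, so a = −μ/(2ε) = 1.604×10⁷ m.
The apsides satisfy r_p + r_a = 2a, so the apoapsis radius is 2a − r_p = 2.537×10⁷ m = 25372 km.

apoapsis radius ≈ 25370 km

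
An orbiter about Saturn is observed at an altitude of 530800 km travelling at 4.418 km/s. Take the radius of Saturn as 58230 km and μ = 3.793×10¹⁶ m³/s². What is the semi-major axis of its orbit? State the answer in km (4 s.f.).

a ≈ 3.471×10⁵ km

r = 58230 + 530800 = 5.8903×10⁵ km = 5.890×10⁸ m.
Specific orbital energy ε = v²/2 − μ/r = (4418)²/2 − 3.793×10¹⁶/5.890×10⁸ = -5.463×10⁷ J/kg.
Since ε = −μ/(2a), a = −μ/(2ε) = 3.471×10⁸ m = 3.4712×10⁵ km.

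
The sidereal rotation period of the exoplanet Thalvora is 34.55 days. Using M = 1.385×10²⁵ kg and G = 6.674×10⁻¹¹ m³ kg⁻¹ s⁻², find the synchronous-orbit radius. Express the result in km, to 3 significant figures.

r_sync ≈ 5.93×10⁵ km

μ = GM = 6.674×10⁻¹¹ × 1.385×10²⁵ = 9.243×10¹⁴ m³/s².
T = 34.55 days = 2.985×10⁶ s.
A synchronous orbit has period T, so by Kepler's third law a = (μT²/4π²)^(1/3).
μT²/4π² = 9.243×10¹⁴ × (2.985×10⁶)² / 39.48 = 2.086×10²⁶ m³.
a = 5.931×10⁸ m = 5.9311×10⁵ km.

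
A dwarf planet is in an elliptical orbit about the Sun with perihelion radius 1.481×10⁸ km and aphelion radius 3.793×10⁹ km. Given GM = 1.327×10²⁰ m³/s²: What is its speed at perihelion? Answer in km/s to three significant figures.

Semi-major axis a = (r_p + r_a)/2 = 1.9706×10⁹ km = 1.971×10¹² m.
Vis-viva: v² = μ(2/r − 1/a) = 1.327×10²⁰ × (1.350×10⁻¹¹ − 5.075×10⁻¹³) = 1.725×10⁹ m²/s².
v = 41530 m/s = 41.53 km/s.

v ≈ 41.5 km/s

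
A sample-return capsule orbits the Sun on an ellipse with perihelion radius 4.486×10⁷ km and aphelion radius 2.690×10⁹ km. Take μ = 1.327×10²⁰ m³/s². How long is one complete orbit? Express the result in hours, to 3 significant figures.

T ≈ 242000 hours

Semi-major axis a = (r_p + r_a)/2 = (4.4860×10⁷ + 2.6900×10⁹)/2 = 1.3674×10⁹ km = 1.367×10¹² m.
By Kepler's third law T = 2π√(a³/μ) = 2π × 1.388×10⁸ = 8.722×10⁸ s.
= 2.423×10⁵ hours.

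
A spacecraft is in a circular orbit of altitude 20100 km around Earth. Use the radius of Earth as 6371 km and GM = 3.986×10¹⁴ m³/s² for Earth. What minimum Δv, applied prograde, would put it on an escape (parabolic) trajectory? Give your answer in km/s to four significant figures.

r = 6371 + 20100 = 26471 km = 2.6471×10⁷ m.
Circular speed v_c = √(μ/r) = 3880 m/s.
Escape speed v_esc = √(2μ/r) = √2 × v_c = 5488 m/s.
Δv = v_esc − v_c = 1607 m/s = 1.607 km/s.

Δv ≈ 1.607 km/s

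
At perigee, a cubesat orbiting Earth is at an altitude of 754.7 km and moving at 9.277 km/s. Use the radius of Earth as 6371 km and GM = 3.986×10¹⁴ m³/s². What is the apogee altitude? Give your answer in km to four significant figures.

r_p = 6371 + 754.7 = 7125.7 km = 7.126×10⁶ m.
Specific energy ε = v²/2 − μ/r = -1.291×10⁷ J/kg, so a = −μ/(2ε) = 1.544×10⁷ m.
The apsides satisfy r_p + r_a = 2a, so the apogee radius is 2a − r_p = 2.376×10⁷ m = 23757 km.
Apogee altitude = 23757 − 6371 = 17386 km.

apogee altitude ≈ 17390 km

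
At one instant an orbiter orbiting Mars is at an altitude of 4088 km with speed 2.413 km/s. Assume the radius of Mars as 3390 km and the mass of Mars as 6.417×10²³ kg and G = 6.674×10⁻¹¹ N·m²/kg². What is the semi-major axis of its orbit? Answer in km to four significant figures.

μ = GM = 6.674×10⁻¹¹ × 6.417×10²³ = 4.283×10¹³ m³/s².
r = 3390 + 4088 = 7478.0 km = 7.478×10⁶ m.
Vis-viva rearranged: 1/a = 2/r − v²/μ = 2.675×10⁻⁷ − 1.360×10⁻⁷ = 1.315×10⁻⁷ m⁻¹.
a = 7.605×10⁶ m = 7604.8 km.

a ≈ 7605 km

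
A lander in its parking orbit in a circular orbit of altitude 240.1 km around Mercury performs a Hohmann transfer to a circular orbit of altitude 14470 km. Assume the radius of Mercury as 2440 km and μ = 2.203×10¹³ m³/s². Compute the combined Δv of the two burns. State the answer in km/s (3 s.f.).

r₁ = 2440 + 240.1 = 2680.1 km = 2.6801×10⁶ m.
r₂ = 2440 + 14470 = 16910 km = 1.6910×10⁷ m.
Transfer ellipse a_t = (r₁ + r₂)/2 = 9.795×10⁶ m.
At r₁: circular v_c1 = √(μ/r₁) = 2867 m/s; transfer-periherm v_p = √[μ(2/r₁ − 1/a_t)] = 3767 m/s.
Δv₁ = v_p − v_c1 = 900.0 m/s.
At r₂: circular v_c2 = √(μ/r₂) = 1141 m/s; transfer-apoherm v_a = √[μ(2/r₂ − 1/a_t)] = 597.0 m/s.
Δv₂ = v_c2 − v_a = 544.3 m/s.
Total Δv = Δv₁ + Δv₂ = 1444 m/s = 1.444 km/s.

Δv_total ≈ 1.44 km/s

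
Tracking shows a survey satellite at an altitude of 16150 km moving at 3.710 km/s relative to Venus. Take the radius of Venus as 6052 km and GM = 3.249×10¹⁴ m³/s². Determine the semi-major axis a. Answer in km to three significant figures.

a ≈ 21000 km

r = 6052 + 16150 = 22202 km = 2.220×10⁷ m.
Vis-viva rearranged: 1/a = 2/r − v²/μ = 9.008×10⁻⁸ − 4.236×10⁻⁸ = 4.772×10⁻⁸ m⁻¹.
a = 2.096×10⁷ m = 20957 km.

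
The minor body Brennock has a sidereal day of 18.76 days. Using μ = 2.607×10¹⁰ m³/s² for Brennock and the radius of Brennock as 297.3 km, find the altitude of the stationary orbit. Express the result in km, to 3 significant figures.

T = 18.76 days = 1.621×10⁶ s.
A synchronous orbit has period T, so by Kepler's third law a = (μT²/4π²)^(1/3).
μT²/4π² = 2.607×10¹⁰ × (1.621×10⁶)² / 39.48 = 1.735×10²¹ m³.
a = 1.202×10⁷ m = 12016 km.
Altitude h = a − R = 12016 − 297.3 = 11719 km.

h_sync ≈ 11700 km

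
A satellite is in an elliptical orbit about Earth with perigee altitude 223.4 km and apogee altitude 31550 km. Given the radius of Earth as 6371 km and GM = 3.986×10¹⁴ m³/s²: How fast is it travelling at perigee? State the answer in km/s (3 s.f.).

r_p = 6371 + 223.4 = 6594.4 km = 6.5944×10⁶ m.
r_a = 6371 + 31550 = 37921 km = 3.7921×10⁷ m.
Semi-major axis a = (r_p + r_a)/2 = 22258 km = 2.226×10⁷ m.
Vis-viva: v² = μ(2/r − 1/a) = 3.986×10¹⁴ × (3.033×10⁻⁷ − 4.493×10⁻⁸) = 1.030×10⁸ m²/s².
v = 10150 m/s = 10.15 km/s.

v ≈ 10.1 km/s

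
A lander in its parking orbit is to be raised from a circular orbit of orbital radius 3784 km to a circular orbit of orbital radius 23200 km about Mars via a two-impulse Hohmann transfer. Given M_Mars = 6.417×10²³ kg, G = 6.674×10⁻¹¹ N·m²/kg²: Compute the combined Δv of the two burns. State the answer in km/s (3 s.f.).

Δv_total ≈ 1.69 km/s

μ = GM = 6.674×10⁻¹¹ × 6.417×10²³ = 4.283×10¹³ m³/s².
r₁ = 3784 km = 3.784×10⁶ m.
r₂ = 23200 km = 2.320×10⁷ m.
Transfer ellipse a_t = (r₁ + r₂)/2 = 1.349×10⁷ m.
At r₁: circular v_c1 = √(μ/r₁) = 3364 m/s; transfer-periapsis v_p = √[μ(2/r₁ − 1/a_t)] = 4412 m/s.
Δv₁ = v_p − v_c1 = 1047 m/s.
At r₂: circular v_c2 = √(μ/r₂) = 1359 m/s; transfer-apoapsis v_a = √[μ(2/r₂ − 1/a_t)] = 719.5 m/s.
Δv₂ = v_c2 − v_a = 639.1 m/s.
Total Δv = Δv₁ + Δv₂ = 1686 m/s = 1.686 km/s.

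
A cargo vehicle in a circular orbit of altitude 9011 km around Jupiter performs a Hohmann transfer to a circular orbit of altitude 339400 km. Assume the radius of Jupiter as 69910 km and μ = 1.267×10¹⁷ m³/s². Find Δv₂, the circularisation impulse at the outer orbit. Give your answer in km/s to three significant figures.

r₁ = 69910 + 9011 = 78921 km = 7.8921×10⁷ m.
r₂ = 69910 + 339400 = 409310 km = 4.0931×10⁸ m.
Transfer ellipse a_t = (r₁ + r₂)/2 = 2.441×10⁸ m.
At r₁: circular v_c1 = √(μ/r₁) = 40070 m/s; transfer-perijove v_p = √[μ(2/r₁ − 1/a_t)] = 51880 m/s.
At r₂: circular v_c2 = √(μ/r₂) = 17590 m/s; transfer-apojove v_a = √[μ(2/r₂ − 1/a_t)] = 10000 m/s.
Δv₂ = v_c2 − v_a = 7590 m/s.
= 7.590 km/s.

Δv ≈ 7.59 km/s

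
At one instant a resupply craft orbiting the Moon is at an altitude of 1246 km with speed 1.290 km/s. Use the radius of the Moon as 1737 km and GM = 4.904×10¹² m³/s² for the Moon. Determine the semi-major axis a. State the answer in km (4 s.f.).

r = 1737 + 1246 = 2983.0 km = 2.983×10⁶ m.
Specific orbital energy ε = v²/2 − μ/r = (1290)²/2 − 4.904×10¹²/2.983×10⁶ = -8.119×10⁵ J/kg.
Since ε = −μ/(2a), a = −μ/(2ε) = 3.020×10⁶ m = 3020.0 km.

a ≈ 3020 km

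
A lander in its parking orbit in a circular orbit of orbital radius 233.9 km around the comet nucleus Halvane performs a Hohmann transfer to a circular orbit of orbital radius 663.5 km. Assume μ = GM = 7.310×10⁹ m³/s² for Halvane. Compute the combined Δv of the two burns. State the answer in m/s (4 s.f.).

Δv_total ≈ 67.37 m/s

r₁ = 233.9 km = 2.339×10⁵ m.
r₂ = 663.5 km = 6.635×10⁵ m.
Transfer ellipse a_t = (r₁ + r₂)/2 = 4.487×10⁵ m.
At r₁: circular v_c1 = √(μ/r₁) = 176.8 m/s; transfer-periapsis v_p = √[μ(2/r₁ − 1/a_t)] = 215.0 m/s.
Δv₁ = v_p − v_c1 = 38.19 m/s.
At r₂: circular v_c2 = √(μ/r₂) = 105.0 m/s; transfer-apoapsis v_a = √[μ(2/r₂ − 1/a_t)] = 75.78 m/s.
Δv₂ = v_c2 − v_a = 29.18 m/s.
Total Δv = Δv₁ + Δv₂ = 67.37 m/s.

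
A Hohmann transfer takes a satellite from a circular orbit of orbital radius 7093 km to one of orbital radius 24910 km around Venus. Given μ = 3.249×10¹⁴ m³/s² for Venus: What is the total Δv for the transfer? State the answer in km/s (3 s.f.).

Δv_total ≈ 2.88 km/s

r₁ = 7093 km = 7.093×10⁶ m.
r₂ = 24910 km = 2.491×10⁷ m.
Transfer ellipse a_t = (r₁ + r₂)/2 = 1.600×10⁷ m.
At r₁: circular v_c1 = √(μ/r₁) = 6768 m/s; transfer-periapsis v_p = √[μ(2/r₁ − 1/a_t)] = 8444 m/s.
Δv₁ = v_p − v_c1 = 1676 m/s.
At r₂: circular v_c2 = √(μ/r₂) = 3612 m/s; transfer-apoapsis v_a = √[μ(2/r₂ − 1/a_t)] = 2404 m/s.
Δv₂ = v_c2 − v_a = 1207 m/s.
Total Δv = Δv₁ + Δv₂ = 2883 m/s = 2.883 km/s.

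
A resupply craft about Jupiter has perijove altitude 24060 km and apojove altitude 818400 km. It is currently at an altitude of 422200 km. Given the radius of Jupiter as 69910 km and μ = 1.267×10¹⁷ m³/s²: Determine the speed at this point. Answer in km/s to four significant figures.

v ≈ 16.03 km/s

r_p = 69910 + 24060 = 93970 km = 9.3970×10⁷ m.
r_a = 69910 + 818400 = 888310 km = 8.8831×10⁸ m.
r = 69910 + 422200 = 4.9211×10⁵ km = 4.921×10⁸ m.
Semi-major axis a = (r_p + r_a)/2 = 4.9114×10⁵ km = 4.911×10⁸ m.
Vis-viva: v² = μ(2/r − 1/a) = 1.267×10¹⁷ × (4.064×10⁻⁹ − 2.036×10⁻⁹) = 2.570×10⁸ m²/s².
v = 16030 m/s = 16.03 km/s.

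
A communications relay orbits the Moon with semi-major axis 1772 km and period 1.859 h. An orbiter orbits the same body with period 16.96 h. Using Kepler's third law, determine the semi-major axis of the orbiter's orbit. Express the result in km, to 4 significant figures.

a₂ ≈ 7737 km

Kepler's third law: a³ ∝ T², so a₂ = a₁ (T₂/T₁)^(2/3).
T₂/T₁ = 9.123, (T₂/T₁)^(2/3) = 4.366.
a₂ = 1772 × 4.366 = 7737 km.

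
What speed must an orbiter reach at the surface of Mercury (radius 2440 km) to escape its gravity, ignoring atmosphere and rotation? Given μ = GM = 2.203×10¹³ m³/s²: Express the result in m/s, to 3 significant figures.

r = R = 2.440×10⁶ m.
Escape speed v_esc = √(2μ/r) = √(2 × 2.203×10¹³ / 2.440×10⁶) = √(1.806×10⁷) = 4249 m/s.

v_esc ≈ 4250 m/s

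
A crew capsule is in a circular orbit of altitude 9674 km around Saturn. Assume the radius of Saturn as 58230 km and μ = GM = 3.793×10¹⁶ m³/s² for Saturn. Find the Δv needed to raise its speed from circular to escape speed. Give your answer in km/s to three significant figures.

Δv ≈ 9.79 km/s

r = 58230 + 9674 = 67904 km = 6.7904×10⁷ m.
Circular speed v_c = √(μ/r) = 23630 m/s.
Escape speed v_esc = √(2μ/r) = √2 × v_c = 33420 m/s.
Δv = v_esc − v_c = 9790 m/s = 9.790 km/s.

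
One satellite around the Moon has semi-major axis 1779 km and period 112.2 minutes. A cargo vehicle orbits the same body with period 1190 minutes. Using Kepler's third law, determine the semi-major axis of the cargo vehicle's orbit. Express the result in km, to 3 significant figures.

a₂ ≈ 8590 km

Kepler's third law: a³ ∝ T², so a₂ = a₁ (T₂/T₁)^(2/3).
T₂/T₁ = 10.61, (T₂/T₁)^(2/3) = 4.827.
a₂ = 1779 × 4.827 = 8588 km.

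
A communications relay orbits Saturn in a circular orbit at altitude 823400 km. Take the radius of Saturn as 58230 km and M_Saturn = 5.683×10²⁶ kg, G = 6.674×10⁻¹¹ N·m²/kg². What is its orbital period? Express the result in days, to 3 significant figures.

μ = GM = 6.674×10⁻¹¹ × 5.683×10²⁶ = 3.793×10¹⁶ m³/s².
r = 58230 + 823400 = 881630 km = 8.8163×10⁸ m.
Kepler's third law: T = 2π√(r³/μ) = 2π√((8.816×10⁸)³ / 3.793×10¹⁶).
r³/μ = 1.807×10¹⁰ s², so T = 2π × 1.344×10⁵ = 8.446×10⁵ s.
Converting: 8.446×10⁵ s ÷ 86400 = 9.775 days.

T ≈ 9.77 days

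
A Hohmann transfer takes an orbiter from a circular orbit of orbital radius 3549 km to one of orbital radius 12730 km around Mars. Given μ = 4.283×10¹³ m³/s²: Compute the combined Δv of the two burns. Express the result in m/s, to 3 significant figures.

Δv_total ≈ 1490 m/s

r₁ = 3549 km = 3.549×10⁶ m.
r₂ = 12730 km = 1.273×10⁷ m.
Transfer ellipse a_t = (r₁ + r₂)/2 = 8.140×10⁶ m.
At r₁: circular v_c1 = √(μ/r₁) = 3474 m/s; transfer-periapsis v_p = √[μ(2/r₁ − 1/a_t)] = 4344 m/s.
Δv₁ = v_p − v_c1 = 870.5 m/s.
At r₂: circular v_c2 = √(μ/r₂) = 1834 m/s; transfer-apoapsis v_a = √[μ(2/r₂ − 1/a_t)] = 1211 m/s.
Δv₂ = v_c2 − v_a = 623.1 m/s.
Total Δv = Δv₁ + Δv₂ = 1494 m/s.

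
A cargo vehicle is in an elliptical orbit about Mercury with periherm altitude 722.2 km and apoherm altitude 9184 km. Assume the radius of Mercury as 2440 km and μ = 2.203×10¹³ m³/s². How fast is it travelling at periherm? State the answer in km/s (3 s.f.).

v ≈ 3.31 km/s

r_p = 2440 + 722.2 = 3162.2 km = 3.1622×10⁶ m.
r_a = 2440 + 9184 = 11624 km = 1.1624×10⁷ m.
Semi-major axis a = (r_p + r_a)/2 = 7393.1 km = 7.393×10⁶ m.
Vis-viva: v² = μ(2/r − 1/a) = 2.203×10¹³ × (6.325×10⁻⁷ − 1.353×10⁻⁷) = 1.095×10⁷ m²/s².
v = 3310 m/s = 3.310 km/s.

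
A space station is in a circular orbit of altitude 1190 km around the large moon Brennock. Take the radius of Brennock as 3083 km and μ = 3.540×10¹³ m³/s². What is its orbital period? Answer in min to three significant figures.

r = 3083 + 1190 = 4273.0 km = 4.2730×10⁶ m.
Kepler's third law: T = 2π√(r³/μ) = 2π√((4.273×10⁶)³ / 3.540×10¹³).
r³/μ = 2.204×10⁶ s², so T = 2π × 1.485×10³ = 9.328×10³ s.
Converting: 9.328×10³ s ÷ 60.00 = 155.5 min.

T ≈ 155 min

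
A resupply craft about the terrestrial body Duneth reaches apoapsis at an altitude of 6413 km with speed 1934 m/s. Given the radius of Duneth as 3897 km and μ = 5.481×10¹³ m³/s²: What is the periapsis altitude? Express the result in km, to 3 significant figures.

periapsis altitude ≈ 1700 km

r_a = 3897 + 6413 = 10310 km = 1.031×10⁷ m.
Specific energy ε = v²/2 − μ/r = -3.446×10⁶ J/kg, so a = −μ/(2ε) = 7.953×10⁶ m.
The apsides satisfy r_p + r_a = 2a, so the periapsis radius is 2a − r_a = 5.595×10⁶ m = 5595.3 km.
Periapsis altitude = 5595.3 − 3897 = 1698.3 km.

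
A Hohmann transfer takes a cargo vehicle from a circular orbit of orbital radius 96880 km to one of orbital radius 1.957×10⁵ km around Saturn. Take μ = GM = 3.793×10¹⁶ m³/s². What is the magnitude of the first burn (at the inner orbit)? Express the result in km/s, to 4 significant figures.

r₁ = 96880 km = 9.688×10⁷ m.
r₂ = 1.957×10⁵ km = 1.957×10⁸ m.
Transfer ellipse a_t = (r₁ + r₂)/2 = 1.463×10⁸ m.
At r₁: circular v_c1 = √(μ/r₁) = 19790 m/s; transfer-perikrone v_p = √[μ(2/r₁ − 1/a_t)] = 22890 m/s.
Δv₁ = v_p − v_c1 = 3099 m/s.
= 3.099 km/s.

Δv ≈ 3.099 km/s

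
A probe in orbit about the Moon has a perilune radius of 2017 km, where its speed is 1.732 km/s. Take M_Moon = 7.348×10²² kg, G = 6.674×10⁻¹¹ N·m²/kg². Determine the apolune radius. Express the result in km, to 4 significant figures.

apolune radius ≈ 3248 km

μ = GM = 6.674×10⁻¹¹ × 7.348×10²² = 4.904×10¹² m³/s².
r_p = 2.017×10⁶ m.
Specific energy ε = v²/2 − μ/r = -9.314×10⁵ J/kg, so a = −μ/(2ε) = 2.632×10⁶ m.
The apsides satisfy r_p + r_a = 2a, so the apolune radius is 2a − r_p = 3.248×10⁶ m = 3248.0 km.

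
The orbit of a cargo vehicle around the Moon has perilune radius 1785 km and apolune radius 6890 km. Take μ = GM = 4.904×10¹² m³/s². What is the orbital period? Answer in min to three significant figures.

T ≈ 427 min

Semi-major axis a = (r_p + r_a)/2 = (1785.0 + 6890.0)/2 = 4337.5 km = 4.338×10⁶ m.
By Kepler's third law T = 2π√(a³/μ) = 2π × 4.079×10³ = 2.563×10⁴ s.
= 427.2 min.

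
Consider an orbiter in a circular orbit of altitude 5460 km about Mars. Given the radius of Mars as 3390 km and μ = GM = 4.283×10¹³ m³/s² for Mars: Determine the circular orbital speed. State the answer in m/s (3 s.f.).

v ≈ 2200 m/s

r = 3390 + 5460 = 8850.0 km = 8.8500×10⁶ m.
For a circular orbit v = √(μ/r) = √(4.283×10¹³ / 8.850×10⁶) = √(4.840×10⁶) = 2200 m/s.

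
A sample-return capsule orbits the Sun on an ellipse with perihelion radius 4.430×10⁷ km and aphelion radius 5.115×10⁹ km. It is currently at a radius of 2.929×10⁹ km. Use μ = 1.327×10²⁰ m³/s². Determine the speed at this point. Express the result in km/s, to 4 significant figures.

v ≈ 6.259 km/s

Semi-major axis a = (r_p + r_a)/2 = 2.5796×10⁹ km = 2.580×10¹² m.
Vis-viva: v² = μ(2/r − 1/a) = 1.327×10²⁰ × (6.828×10⁻¹³ − 3.876×10⁻¹³) = 3.917×10⁷ m²/s².
v = 6259 m/s = 6.259 km/s.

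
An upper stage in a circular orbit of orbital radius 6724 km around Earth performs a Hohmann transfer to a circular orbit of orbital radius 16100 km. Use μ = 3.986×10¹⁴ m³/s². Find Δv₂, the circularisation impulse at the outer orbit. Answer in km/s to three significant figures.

Δv ≈ 1.16 km/s

r₁ = 6724 km = 6.724×10⁶ m.
r₂ = 16100 km = 1.610×10⁷ m.
Transfer ellipse a_t = (r₁ + r₂)/2 = 1.141×10⁷ m.
At r₁: circular v_c1 = √(μ/r₁) = 7699 m/s; transfer-perigee v_p = √[μ(2/r₁ − 1/a_t)] = 9145 m/s.
At r₂: circular v_c2 = √(μ/r₂) = 4976 m/s; transfer-apogee v_a = √[μ(2/r₂ − 1/a_t)] = 3819 m/s.
Δv₂ = v_c2 − v_a = 1156 m/s.
= 1.156 km/s.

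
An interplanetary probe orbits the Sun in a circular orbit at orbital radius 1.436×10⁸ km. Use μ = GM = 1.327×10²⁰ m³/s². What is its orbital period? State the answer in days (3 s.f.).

T ≈ 344 days

r = 1.436×10⁸ km = 1.436×10¹¹ m.
Kepler's third law: T = 2π√(r³/μ) = 2π√((1.436×10¹¹)³ / 1.327×10²⁰).
r³/μ = 2.231×10¹³ s², so T = 2π × 4.724×10⁶ = 2.968×10⁷ s.
Converting: 2.968×10⁷ s ÷ 86400 = 343.5 days.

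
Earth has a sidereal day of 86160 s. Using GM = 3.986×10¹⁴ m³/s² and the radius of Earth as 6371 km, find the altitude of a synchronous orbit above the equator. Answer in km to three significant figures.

h_sync ≈ 35800 km

A synchronous orbit has period T, so by Kepler's third law a = (μT²/4π²)^(1/3).
μT²/4π² = 3.986×10¹⁴ × (8.616×10⁴)² / 39.48 = 7.495×10²² m³.
a = 4.216×10⁷ m = 42163 km.
Altitude h = a − R = 42163 − 6371 = 35792 km.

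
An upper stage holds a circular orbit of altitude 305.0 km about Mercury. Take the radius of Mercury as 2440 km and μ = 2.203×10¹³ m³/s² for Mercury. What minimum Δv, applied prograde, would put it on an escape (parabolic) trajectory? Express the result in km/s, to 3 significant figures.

Δv ≈ 1.17 km/s

r = 2440 + 305.0 = 2745.0 km = 2.7450×10⁶ m.
Circular speed v_c = √(μ/r) = 2833 m/s.
Escape speed v_esc = √(2μ/r) = √2 × v_c = 4006 m/s.
Δv = v_esc − v_c = 1173 m/s = 1.173 km/s.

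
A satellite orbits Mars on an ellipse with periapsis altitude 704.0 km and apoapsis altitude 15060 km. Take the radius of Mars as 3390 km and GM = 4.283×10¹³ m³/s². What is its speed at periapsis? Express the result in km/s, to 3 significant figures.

v ≈ 4.14 km/s

r_p = 3390 + 704.0 = 4094.0 km = 4.0940×10⁶ m.
r_a = 3390 + 15060 = 18450 km = 1.8450×10⁷ m.
Semi-major axis a = (r_p + r_a)/2 = 11272 km = 1.127×10⁷ m.
Vis-viva: v² = μ(2/r − 1/a) = 4.283×10¹³ × (4.885×10⁻⁷ − 8.872×10⁻⁸) = 1.712×10⁷ m²/s².
v = 4138 m/s = 4.138 km/s.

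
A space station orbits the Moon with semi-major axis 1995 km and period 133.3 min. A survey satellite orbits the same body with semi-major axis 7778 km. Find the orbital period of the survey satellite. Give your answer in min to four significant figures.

Kepler's third law: T² ∝ a³, so T₂ = T₁ (a₂/a₁)^(3/2).
a₂/a₁ = 3.899, (a₂/a₁)^(3/2) = 7.698.
T₂ = 133.3 × 7.698 = 1026 min.

T₂ ≈ 1026 min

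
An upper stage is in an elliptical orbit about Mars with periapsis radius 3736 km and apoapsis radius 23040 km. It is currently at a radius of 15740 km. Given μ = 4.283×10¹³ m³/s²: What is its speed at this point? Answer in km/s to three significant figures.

v ≈ 1.50 km/s

Semi-major axis a = (r_p + r_a)/2 = 13388 km = 1.339×10⁷ m.
Vis-viva: v² = μ(2/r − 1/a) = 4.283×10¹³ × (1.271×10⁻⁷ − 7.469×10⁻⁸) = 2.243×10⁶ m²/s².
v = 1498 m/s = 1.498 km/s.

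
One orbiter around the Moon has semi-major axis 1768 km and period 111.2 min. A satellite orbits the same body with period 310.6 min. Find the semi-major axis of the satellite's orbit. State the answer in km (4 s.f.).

Kepler's third law: a³ ∝ T², so a₂ = a₁ (T₂/T₁)^(2/3).
T₂/T₁ = 2.793, (T₂/T₁)^(2/3) = 1.983.
a₂ = 1768 × 1.983 = 3507 km.

a₂ ≈ 3507 km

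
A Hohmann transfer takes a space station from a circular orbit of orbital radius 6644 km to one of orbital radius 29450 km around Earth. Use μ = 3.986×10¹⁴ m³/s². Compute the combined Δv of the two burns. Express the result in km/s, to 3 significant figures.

r₁ = 6644 km = 6.644×10⁶ m.
r₂ = 29450 km = 2.945×10⁷ m.
Transfer ellipse a_t = (r₁ + r₂)/2 = 1.805×10⁷ m.
At r₁: circular v_c1 = √(μ/r₁) = 7746 m/s; transfer-perigee v_p = √[μ(2/r₁ − 1/a_t)] = 9895 m/s.
Δv₁ = v_p − v_c1 = 2149 m/s.
At r₂: circular v_c2 = √(μ/r₂) = 3679 m/s; transfer-apogee v_a = √[μ(2/r₂ − 1/a_t)] = 2232 m/s.
Δv₂ = v_c2 − v_a = 1447 m/s.
Total Δv = Δv₁ + Δv₂ = 3596 m/s = 3.596 km/s.

Δv_total ≈ 3.60 km/s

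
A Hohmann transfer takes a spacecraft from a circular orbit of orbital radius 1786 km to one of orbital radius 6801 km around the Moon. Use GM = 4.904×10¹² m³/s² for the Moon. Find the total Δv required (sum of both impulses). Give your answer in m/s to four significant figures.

r₁ = 1786 km = 1.786×10⁶ m.
r₂ = 6801 km = 6.801×10⁶ m.
Transfer ellipse a_t = (r₁ + r₂)/2 = 4.294×10⁶ m.
At r₁: circular v_c1 = √(μ/r₁) = 1657 m/s; transfer-perilune v_p = √[μ(2/r₁ − 1/a_t)] = 2086 m/s.
Δv₁ = v_p − v_c1 = 428.5 m/s.
At r₂: circular v_c2 = √(μ/r₂) = 849.2 m/s; transfer-apolune v_a = √[μ(2/r₂ − 1/a_t)] = 547.7 m/s.
Δv₂ = v_c2 − v_a = 301.5 m/s.
Total Δv = Δv₁ + Δv₂ = 730.0 m/s.

Δv_total ≈ 730.0 m/s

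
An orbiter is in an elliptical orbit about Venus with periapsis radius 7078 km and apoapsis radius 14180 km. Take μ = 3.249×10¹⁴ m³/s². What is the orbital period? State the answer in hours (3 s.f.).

Semi-major axis a = (r_p + r_a)/2 = (7078.0 + 14180)/2 = 10629 km = 1.063×10⁷ m.
By Kepler's third law T = 2π√(a³/μ) = 2π × 1.922×10³ = 1.208×10⁴ s.
= 3.355 hours.

T ≈ 3.36 hours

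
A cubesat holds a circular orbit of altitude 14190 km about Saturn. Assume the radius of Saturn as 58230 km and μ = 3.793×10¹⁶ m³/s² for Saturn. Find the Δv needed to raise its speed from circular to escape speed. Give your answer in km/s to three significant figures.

Δv ≈ 9.48 km/s

r = 58230 + 14190 = 72420 km = 7.2420×10⁷ m.
Circular speed v_c = √(μ/r) = 22890 m/s.
Escape speed v_esc = √(2μ/r) = √2 × v_c = 32370 m/s.
Δv = v_esc − v_c = 9480 m/s = 9.480 km/s.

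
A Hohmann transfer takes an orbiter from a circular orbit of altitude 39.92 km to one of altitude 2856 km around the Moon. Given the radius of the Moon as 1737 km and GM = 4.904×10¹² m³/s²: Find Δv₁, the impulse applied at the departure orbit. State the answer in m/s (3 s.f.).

r₁ = 1737 + 39.92 = 1776.9 km = 1.7769×10⁶ m.
r₂ = 1737 + 2856 = 4593.0 km = 4.5930×10⁶ m.
Transfer ellipse a_t = (r₁ + r₂)/2 = 3.185×10⁶ m.
At r₁: circular v_c1 = √(μ/r₁) = 1661 m/s; transfer-perilune v_p = √[μ(2/r₁ − 1/a_t)] = 1995 m/s.
Δv₁ = v_p − v_c1 = 333.7 m/s.

Δv ≈ 334 m/s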